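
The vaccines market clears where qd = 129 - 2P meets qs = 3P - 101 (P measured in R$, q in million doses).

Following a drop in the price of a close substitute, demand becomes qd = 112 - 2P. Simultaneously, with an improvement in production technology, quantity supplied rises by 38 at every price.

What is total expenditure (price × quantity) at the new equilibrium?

1470

Before the shock: 129 - 2P = 3P - 101 ⇒ 230 = 5P ⇒ P = 46, q = 37.
The shock moves the curves to qd = 112 - 2P and qs = 3P - 63.
New equilibrium: 112 - 2P = 3P - 63 ⇒ 175 = 5P ⇒ P = 35, q = 42.
New expenditure = 35 × 42 = 1470.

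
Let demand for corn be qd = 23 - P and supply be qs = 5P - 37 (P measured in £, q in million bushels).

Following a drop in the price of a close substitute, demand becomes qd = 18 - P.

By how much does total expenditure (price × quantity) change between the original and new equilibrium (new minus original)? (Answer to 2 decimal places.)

Solve the original market: 23 - P = 5P - 37, hence P = 10 and q = 13.
With the change applied: demand qd = 18 - P, supply qs = 5P - 37.
Clearing the new market: 18 - P = 5P - 37, so P = 55/6 ≈ 9.1667 and q = 53/6 ≈ 8.8333.
Expenditure moves from 10×13 = 130 to 9.1667×8.8333 = 80.9722; change = -49.03.

-49.03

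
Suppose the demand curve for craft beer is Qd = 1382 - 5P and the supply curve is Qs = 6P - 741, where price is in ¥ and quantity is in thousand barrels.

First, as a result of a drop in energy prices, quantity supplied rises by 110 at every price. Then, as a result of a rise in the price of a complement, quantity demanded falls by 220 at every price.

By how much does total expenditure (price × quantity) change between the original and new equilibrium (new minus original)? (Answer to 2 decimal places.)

Before the shock: 1382 - 5P = 6P - 741 ⇒ 2123 = 11P ⇒ P = 193, Q = 417.
After the shift, demand is Qd = 1162 - 5P and supply is Qs = 6P - 631.
Clearing the new market: 1162 - 5P = 6P - 631, so P = 163 and Q = 347.
Expenditure moves from 193×417 = 80481 to 163×347 = 56561; change = -23920.00.

-23920.00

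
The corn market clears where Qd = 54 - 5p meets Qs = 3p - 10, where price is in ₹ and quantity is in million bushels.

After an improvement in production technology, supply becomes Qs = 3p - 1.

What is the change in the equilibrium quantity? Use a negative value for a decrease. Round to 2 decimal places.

Initially, 54 - 5p = 3p - 10, so 64 = 8p and p = 8, Q = 14.
With the change applied: demand Qd = 54 - 5p, supply Qs = 3p - 1.
New equilibrium: 54 - 5p = 3p - 1 ⇒ 55 = 8p ⇒ p = 6.875, Q = 19.625.
ΔQ = 19.625 − 14 = +5.63.

+5.63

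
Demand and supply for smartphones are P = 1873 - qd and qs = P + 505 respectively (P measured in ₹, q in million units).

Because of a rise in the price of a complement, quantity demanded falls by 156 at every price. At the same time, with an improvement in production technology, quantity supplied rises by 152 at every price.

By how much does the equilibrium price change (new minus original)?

Before the shock: 1873 - P = P + 505 ⇒ 1368 = 2P ⇒ P = 684, q = 1189.
The shock moves the curves to qd = 1717 - P and qs = P + 657.
New equilibrium: 1717 - P = P + 657 ⇒ 1060 = 2P ⇒ P = 530, q = 1187.
ΔP = 530 − 684 = -154.

-154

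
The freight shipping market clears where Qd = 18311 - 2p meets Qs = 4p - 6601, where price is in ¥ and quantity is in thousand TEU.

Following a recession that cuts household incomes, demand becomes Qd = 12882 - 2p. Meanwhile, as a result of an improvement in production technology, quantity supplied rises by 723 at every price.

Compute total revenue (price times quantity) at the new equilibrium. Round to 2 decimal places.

20725631.11

Solve the original market: 18311 - 2p = 4p - 6601, hence p = 4152 and Q = 10007.
The new curves are Qd = 12882 - 2p (demand) and Qs = 4p - 5878 (supply).
Equate the new curves: 12882 - 2p = 4p - 5878, giving 18760 = 6p, p = 9380/3 ≈ 3126.6667, Q = 19886/3 ≈ 6628.6667.
New expenditure = 3126.6667 × 6628.6667 = 20725631.11.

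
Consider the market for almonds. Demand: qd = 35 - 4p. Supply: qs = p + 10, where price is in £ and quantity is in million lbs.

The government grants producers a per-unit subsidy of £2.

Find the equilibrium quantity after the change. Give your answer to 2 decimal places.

16.60

Original equilibrium: 35 - 4p = p + 10 gives 25 = 5p, so p = 5 and q = 15.
Since sellers receive the price plus the subsidy, the effective supply curve becomes qs = p + 12.
Setting them equal: 35 - 4p = p + 12 → 23 = 5p, so p = 4.6 and q = 16.6.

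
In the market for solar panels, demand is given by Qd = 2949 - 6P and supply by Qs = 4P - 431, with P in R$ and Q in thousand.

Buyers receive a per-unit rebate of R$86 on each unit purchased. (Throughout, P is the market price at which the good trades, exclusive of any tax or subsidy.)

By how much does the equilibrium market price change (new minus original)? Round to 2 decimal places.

+51.60

Solve the original market: 2949 - 6P = 4P - 431, hence P = 338 and Q = 921.
Since buyers' out-of-pocket price is the market price minus the rebate, the effective demand curve becomes Qd = 3465 - 6P.
New equilibrium: 3465 - 6P = 4P - 431 ⇒ 3896 = 10P ⇒ P = 389.6, Q = 1127.4.
ΔP = 389.6 − 338 = +51.60.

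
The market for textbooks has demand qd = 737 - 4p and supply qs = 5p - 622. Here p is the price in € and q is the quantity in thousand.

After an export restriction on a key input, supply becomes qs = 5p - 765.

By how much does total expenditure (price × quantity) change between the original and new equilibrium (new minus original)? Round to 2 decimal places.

Before the shock: 737 - 4p = 5p - 622 ⇒ 1359 = 9p ⇒ p = 151, q = 133.
The shock moves the curves to qd = 737 - 4p and qs = 5p - 765.
New equilibrium: 737 - 4p = 5p - 765 ⇒ 1502 = 9p ⇒ p = 1502/9 ≈ 166.8889, q = 625/9 ≈ 69.4444.
Expenditure moves from 151×133 = 20083 to 166.8889×69.4444 = 11589.5062; change = -8493.49.

-8493.49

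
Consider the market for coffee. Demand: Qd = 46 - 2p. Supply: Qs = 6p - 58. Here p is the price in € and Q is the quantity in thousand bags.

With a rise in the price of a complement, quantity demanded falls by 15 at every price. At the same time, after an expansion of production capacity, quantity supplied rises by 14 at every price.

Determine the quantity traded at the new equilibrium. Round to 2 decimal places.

Solve the original market: 46 - 2p = 6p - 58, hence p = 13 and Q = 20.
After the shift, demand is Qd = 31 - 2p and supply is Qs = 6p - 44.
New equilibrium: 31 - 2p = 6p - 44 ⇒ 75 = 8p ⇒ p = 9.375, Q = 12.25.

12.25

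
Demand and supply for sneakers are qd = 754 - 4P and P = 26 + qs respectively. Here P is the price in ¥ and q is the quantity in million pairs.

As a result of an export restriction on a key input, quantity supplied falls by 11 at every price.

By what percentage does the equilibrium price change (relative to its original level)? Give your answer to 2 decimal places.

+1.41

Original equilibrium: 754 - 4P = P - 26 gives 780 = 5P, so P = 156 and q = 130.
With the change applied: demand qd = 754 - 4P, supply qs = P - 37.
Setting them equal: 754 - 4P = P - 37 → 791 = 5P, so P = 158.2 and q = 121.2.
%ΔP = (158.2 − 156) / 156 × 100 = +1.41%.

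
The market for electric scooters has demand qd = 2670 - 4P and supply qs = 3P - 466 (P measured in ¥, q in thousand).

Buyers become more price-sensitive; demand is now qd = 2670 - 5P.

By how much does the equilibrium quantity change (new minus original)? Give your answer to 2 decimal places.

-168.00

Initially, 2670 - 4P = 3P - 466, so 3136 = 7P and P = 448, q = 878.
The shock moves the curves to qd = 2670 - 5P and qs = 3P - 466.
Clearing the new market: 2670 - 5P = 3P - 466, so P = 392 and q = 710.
Δq = 710 − 878 = -168.00.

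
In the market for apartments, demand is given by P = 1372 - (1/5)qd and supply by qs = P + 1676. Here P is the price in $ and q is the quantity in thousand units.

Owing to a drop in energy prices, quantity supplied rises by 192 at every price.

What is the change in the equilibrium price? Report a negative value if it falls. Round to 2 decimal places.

-32.00

Original equilibrium: 6860 - 5P = P + 1676 gives 5184 = 6P, so P = 864 and q = 2540.
With the change applied: demand qd = 6860 - 5P, supply qs = P + 1868.
Clearing the new market: 6860 - 5P = P + 1868, so P = 832 and q = 2700.
ΔP = 832 − 864 = -32.00.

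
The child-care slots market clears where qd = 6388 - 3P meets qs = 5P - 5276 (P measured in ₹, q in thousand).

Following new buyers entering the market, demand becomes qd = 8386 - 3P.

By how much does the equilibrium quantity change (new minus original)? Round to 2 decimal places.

Original equilibrium: 6388 - 3P = 5P - 5276 gives 11664 = 8P, so P = 1458 and q = 2014.
The new curves are qd = 8386 - 3P (demand) and qs = 5P - 5276 (supply).
Setting them equal: 8386 - 3P = 5P - 5276 → 13662 = 8P, so P = 1707.75 and q = 3262.75.
Δq = 3262.75 − 2014 = +1248.75.

+1248.75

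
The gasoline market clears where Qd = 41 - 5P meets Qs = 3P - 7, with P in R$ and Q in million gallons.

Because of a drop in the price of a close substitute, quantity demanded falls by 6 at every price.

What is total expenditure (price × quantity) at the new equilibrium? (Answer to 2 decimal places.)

Before the shock: 41 - 5P = 3P - 7 ⇒ 48 = 8P ⇒ P = 6, Q = 11.
With the change applied: demand Qd = 35 - 5P, supply Qs = 3P - 7.
New equilibrium: 35 - 5P = 3P - 7 ⇒ 42 = 8P ⇒ P = 5.25, Q = 8.75.
New expenditure = 5.25 × 8.75 = 45.94.

45.94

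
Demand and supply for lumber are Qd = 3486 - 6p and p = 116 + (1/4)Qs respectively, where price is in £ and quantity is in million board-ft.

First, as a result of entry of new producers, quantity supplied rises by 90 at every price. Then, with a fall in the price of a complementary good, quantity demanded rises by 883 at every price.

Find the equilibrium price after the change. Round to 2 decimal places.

Solve the original market: 3486 - 6p = 4p - 464, hence p = 395 and Q = 1116.
The shock moves the curves to Qd = 4369 - 6p and Qs = 4p - 374.
Equate the new curves: 4369 - 6p = 4p - 374, giving 4743 = 10p, p = 474.3, Q = 1523.2.

474.30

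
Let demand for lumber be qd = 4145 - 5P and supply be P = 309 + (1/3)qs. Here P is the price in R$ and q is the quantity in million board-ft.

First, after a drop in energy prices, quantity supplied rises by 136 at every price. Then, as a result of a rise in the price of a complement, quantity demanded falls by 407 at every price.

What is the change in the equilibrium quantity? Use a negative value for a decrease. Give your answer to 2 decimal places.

Solve the original market: 4145 - 5P = 3P - 927, hence P = 634 and q = 975.
After the shift, demand is qd = 3738 - 5P and supply is qs = 3P - 791.
New equilibrium: 3738 - 5P = 3P - 791 ⇒ 4529 = 8P ⇒ P = 566.125, q = 907.375.
Δq = 907.375 − 975 = -67.63.

-67.63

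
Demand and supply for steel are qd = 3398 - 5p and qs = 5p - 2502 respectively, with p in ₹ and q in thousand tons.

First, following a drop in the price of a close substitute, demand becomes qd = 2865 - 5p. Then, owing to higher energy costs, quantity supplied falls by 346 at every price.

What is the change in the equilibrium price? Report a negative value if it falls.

Original equilibrium: 3398 - 5p = 5p - 2502 gives 5900 = 10p, so p = 590 and q = 448.
The new curves are qd = 2865 - 5p (demand) and qs = 5p - 2848 (supply).
New equilibrium: 2865 - 5p = 5p - 2848 ⇒ 5713 = 10p ⇒ p = 571.3, q = 8.5.
Δp = 571.3 − 590 = -18.7.

-18.7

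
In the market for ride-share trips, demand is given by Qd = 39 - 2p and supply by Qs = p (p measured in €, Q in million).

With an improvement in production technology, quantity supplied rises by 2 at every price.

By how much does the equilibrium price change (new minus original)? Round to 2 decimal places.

Original equilibrium: 39 - 2p = p gives 39 = 3p, so p = 13 and Q = 13.
With the change applied: demand Qd = 39 - 2p, supply Qs = p + 2.
Equate the new curves: 39 - 2p = p + 2, giving 37 = 3p, p = 37/3 ≈ 12.3333, Q = 43/3 ≈ 14.3333.
Δp = 12.3333 − 13 = -0.67.

-0.67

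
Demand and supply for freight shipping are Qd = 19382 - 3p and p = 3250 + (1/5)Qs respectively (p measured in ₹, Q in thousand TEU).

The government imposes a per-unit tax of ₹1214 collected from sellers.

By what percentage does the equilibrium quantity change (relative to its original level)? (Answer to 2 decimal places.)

-37.81

Before the shock: 19382 - 3p = 5p - 16250 ⇒ 35632 = 8p ⇒ p = 4454, Q = 6020.
Since sellers keep the price net of the tax, the effective supply curve becomes Qs = 5p - 22320.
New equilibrium: 19382 - 3p = 5p - 22320 ⇒ 41702 = 8p ⇒ p = 5212.75, Q = 3743.75.
%ΔQ = (3743.75 − 6020) / 6020 × 100 = -37.81%.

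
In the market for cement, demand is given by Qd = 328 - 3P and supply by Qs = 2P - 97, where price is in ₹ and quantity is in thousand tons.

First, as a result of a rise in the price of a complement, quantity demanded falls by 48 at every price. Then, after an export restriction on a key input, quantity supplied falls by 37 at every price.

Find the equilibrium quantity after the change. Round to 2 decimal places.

31.60

Solve the original market: 328 - 3P = 2P - 97, hence P = 85 and Q = 73.
With the change applied: demand Qd = 280 - 3P, supply Qs = 2P - 134.
Equate the new curves: 280 - 3P = 2P - 134, giving 414 = 5P, P = 82.8, Q = 31.6.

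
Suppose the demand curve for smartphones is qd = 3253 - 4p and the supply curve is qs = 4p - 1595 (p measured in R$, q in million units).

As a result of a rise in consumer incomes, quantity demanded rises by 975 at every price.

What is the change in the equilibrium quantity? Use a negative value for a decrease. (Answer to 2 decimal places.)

+487.50

Initially, 3253 - 4p = 4p - 1595, so 4848 = 8p and p = 606, q = 829.
The shock moves the curves to qd = 4228 - 4p and qs = 4p - 1595.
New equilibrium: 4228 - 4p = 4p - 1595 ⇒ 5823 = 8p ⇒ p = 727.875, q = 1316.5.
Δq = 1316.5 − 829 = +487.50.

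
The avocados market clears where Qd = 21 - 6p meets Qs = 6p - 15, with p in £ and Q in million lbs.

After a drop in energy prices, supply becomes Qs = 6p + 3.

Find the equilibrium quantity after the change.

Solve the original market: 21 - 6p = 6p - 15, hence p = 3 and Q = 3.
The new curves are Qd = 21 - 6p (demand) and Qs = 6p + 3 (supply).
New equilibrium: 21 - 6p = 6p + 3 ⇒ 18 = 12p ⇒ p = 1.5, Q = 12.

12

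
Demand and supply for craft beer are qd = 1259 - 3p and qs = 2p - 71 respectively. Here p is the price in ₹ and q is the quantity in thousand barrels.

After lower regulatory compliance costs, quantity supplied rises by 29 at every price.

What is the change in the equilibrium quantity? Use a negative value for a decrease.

+17.4

Original equilibrium: 1259 - 3p = 2p - 71 gives 1330 = 5p, so p = 266 and q = 461.
With the change applied: demand qd = 1259 - 3p, supply qs = 2p - 42.
Equate the new curves: 1259 - 3p = 2p - 42, giving 1301 = 5p, p = 260.2, q = 478.4.
Δq = 478.4 − 461 = +17.4.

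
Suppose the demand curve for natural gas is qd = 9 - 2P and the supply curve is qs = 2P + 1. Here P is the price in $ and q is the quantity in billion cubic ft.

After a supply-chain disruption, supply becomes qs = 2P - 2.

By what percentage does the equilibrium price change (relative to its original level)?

Initially, 9 - 2P = 2P + 1, so 8 = 4P and P = 2, q = 5.
The shock moves the curves to qd = 9 - 2P and qs = 2P - 2.
Setting them equal: 9 - 2P = 2P - 2 → 11 = 4P, so P = 2.75 and q = 3.5.
%ΔP = (2.75 − 2) / 2 × 100 = +37.5%.

+37.5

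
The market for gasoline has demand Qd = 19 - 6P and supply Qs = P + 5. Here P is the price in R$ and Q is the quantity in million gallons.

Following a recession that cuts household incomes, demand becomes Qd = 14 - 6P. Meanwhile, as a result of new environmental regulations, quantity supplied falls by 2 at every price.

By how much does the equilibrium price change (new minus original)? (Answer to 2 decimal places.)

-0.43

Initially, 19 - 6P = P + 5, so 14 = 7P and P = 2, Q = 7.
After the shift, demand is Qd = 14 - 6P and supply is Qs = P + 3.
Clearing the new market: 14 - 6P = P + 3, so P = 11/7 ≈ 1.5714 and Q = 32/7 ≈ 4.5714.
ΔP = 1.5714 − 2 = -0.43.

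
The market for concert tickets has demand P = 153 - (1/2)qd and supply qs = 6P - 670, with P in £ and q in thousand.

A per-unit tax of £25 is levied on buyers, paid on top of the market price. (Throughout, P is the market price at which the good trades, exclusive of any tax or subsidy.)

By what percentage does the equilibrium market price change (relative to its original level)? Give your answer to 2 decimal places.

Solve the original market: 306 - 2P = 6P - 670, hence P = 122 and q = 62.
Since buyers pay the price plus the tax, the effective demand curve becomes qd = 256 - 2P.
Clearing the new market: 256 - 2P = 6P - 670, so P = 115.75 and q = 24.5.
%ΔP = (115.75 − 122) / 122 × 100 = -5.12%.

-5.12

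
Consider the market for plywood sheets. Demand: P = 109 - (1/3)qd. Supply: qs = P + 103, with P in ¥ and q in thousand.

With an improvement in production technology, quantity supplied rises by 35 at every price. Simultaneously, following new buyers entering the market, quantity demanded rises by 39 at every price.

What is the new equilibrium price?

57

Initially, 327 - 3P = P + 103, so 224 = 4P and P = 56, q = 159.
The shock moves the curves to qd = 366 - 3P and qs = P + 138.
Setting them equal: 366 - 3P = P + 138 → 228 = 4P, so P = 57 and q = 195.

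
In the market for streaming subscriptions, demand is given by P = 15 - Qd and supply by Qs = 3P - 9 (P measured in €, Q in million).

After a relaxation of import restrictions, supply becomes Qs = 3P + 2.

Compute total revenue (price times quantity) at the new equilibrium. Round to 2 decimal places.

Initially, 15 - P = 3P - 9, so 24 = 4P and P = 6, Q = 9.
After the shift, demand is Qd = 15 - P and supply is Qs = 3P + 2.
Clearing the new market: 15 - P = 3P + 2, so P = 3.25 and Q = 11.75.
New expenditure = 3.25 × 11.75 = 38.19.

38.19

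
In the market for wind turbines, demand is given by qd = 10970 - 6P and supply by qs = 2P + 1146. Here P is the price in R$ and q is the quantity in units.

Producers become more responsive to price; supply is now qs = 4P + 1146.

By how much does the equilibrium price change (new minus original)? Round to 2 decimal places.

Solve the original market: 10970 - 6P = 2P + 1146, hence P = 1228 and q = 3602.
After the shift, demand is qd = 10970 - 6P and supply is qs = 4P + 1146.
New equilibrium: 10970 - 6P = 4P + 1146 ⇒ 9824 = 10P ⇒ P = 982.4, q = 5075.6.
ΔP = 982.4 − 1228 = -245.60.

-245.60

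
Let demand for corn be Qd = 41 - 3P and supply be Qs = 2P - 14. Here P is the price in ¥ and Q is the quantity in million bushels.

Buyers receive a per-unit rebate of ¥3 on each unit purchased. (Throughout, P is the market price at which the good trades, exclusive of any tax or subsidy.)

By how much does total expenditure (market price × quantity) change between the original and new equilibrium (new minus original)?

+60.48

Original equilibrium: 41 - 3P = 2P - 14 gives 55 = 5P, so P = 11 and Q = 8.
Since buyers' out-of-pocket price is the market price minus the rebate, the effective demand curve becomes Qd = 50 - 3P.
New equilibrium: 50 - 3P = 2P - 14 ⇒ 64 = 5P ⇒ P = 12.8, Q = 11.6.
Expenditure moves from 11×8 = 88 to 12.8×11.6 = 148.48; change = +60.48.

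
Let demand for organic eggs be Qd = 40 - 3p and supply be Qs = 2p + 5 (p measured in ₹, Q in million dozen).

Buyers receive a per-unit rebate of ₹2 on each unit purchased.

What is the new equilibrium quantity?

Original equilibrium: 40 - 3p = 2p + 5 gives 35 = 5p, so p = 7 and Q = 19.
Since buyers' out-of-pocket price is the market price minus the rebate, the effective demand curve becomes Qd = 46 - 3p.
Equate the new curves: 46 - 3p = 2p + 5, giving 41 = 5p, p = 8.2, Q = 21.4.

21.4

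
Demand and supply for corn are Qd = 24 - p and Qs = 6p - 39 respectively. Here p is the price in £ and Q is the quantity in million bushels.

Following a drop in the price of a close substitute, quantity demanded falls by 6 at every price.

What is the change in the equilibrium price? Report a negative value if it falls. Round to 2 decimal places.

-0.86

Solve the original market: 24 - p = 6p - 39, hence p = 9 and Q = 15.
The new curves are Qd = 18 - p (demand) and Qs = 6p - 39 (supply).
New equilibrium: 18 - p = 6p - 39 ⇒ 57 = 7p ⇒ p = 57/7 ≈ 8.1429, Q = 69/7 ≈ 9.8571.
Δp = 8.1429 − 9 = -0.86.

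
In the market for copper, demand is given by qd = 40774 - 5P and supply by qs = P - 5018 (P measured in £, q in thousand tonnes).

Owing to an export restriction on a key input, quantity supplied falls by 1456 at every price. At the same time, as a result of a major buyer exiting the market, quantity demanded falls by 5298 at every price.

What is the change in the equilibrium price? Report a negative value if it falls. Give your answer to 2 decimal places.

Before the shock: 40774 - 5P = P - 5018 ⇒ 45792 = 6P ⇒ P = 7632, q = 2614.
The new curves are qd = 35476 - 5P (demand) and qs = P - 6474 (supply).
Clearing the new market: 35476 - 5P = P - 6474, so P = 20975/3 ≈ 6991.6667 and q = 1553/3 ≈ 517.6667.
ΔP = 6991.6667 − 7632 = -640.33.

-640.33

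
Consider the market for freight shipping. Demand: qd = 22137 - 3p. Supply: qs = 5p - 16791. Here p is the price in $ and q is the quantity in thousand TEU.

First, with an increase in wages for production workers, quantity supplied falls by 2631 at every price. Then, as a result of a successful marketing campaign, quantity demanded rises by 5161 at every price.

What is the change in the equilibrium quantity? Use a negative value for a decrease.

Initially, 22137 - 3p = 5p - 16791, so 38928 = 8p and p = 4866, q = 7539.
After the shift, demand is qd = 27298 - 3p and supply is qs = 5p - 19422.
Equate the new curves: 27298 - 3p = 5p - 19422, giving 46720 = 8p, p = 5840, q = 9778.
Δq = 9778 − 7539 = +2239.

+2239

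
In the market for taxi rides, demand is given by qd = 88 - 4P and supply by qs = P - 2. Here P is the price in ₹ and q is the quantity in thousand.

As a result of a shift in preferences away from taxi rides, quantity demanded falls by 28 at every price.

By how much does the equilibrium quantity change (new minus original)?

Solve the original market: 88 - 4P = P - 2, hence P = 18 and q = 16.
The new curves are qd = 60 - 4P (demand) and qs = P - 2 (supply).
Clearing the new market: 60 - 4P = P - 2, so P = 12.4 and q = 10.4.
Δq = 10.4 − 16 = -5.6.

-5.6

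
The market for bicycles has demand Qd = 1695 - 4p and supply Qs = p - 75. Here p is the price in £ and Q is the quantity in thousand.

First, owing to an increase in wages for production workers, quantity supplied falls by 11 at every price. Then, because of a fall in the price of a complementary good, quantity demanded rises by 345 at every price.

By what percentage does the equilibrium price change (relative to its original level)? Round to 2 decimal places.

+20.11

Original equilibrium: 1695 - 4p = p - 75 gives 1770 = 5p, so p = 354 and Q = 279.
After the shift, demand is Qd = 2040 - 4p and supply is Qs = p - 86.
Equate the new curves: 2040 - 4p = p - 86, giving 2126 = 5p, p = 425.2, Q = 339.2.
%Δp = (425.2 − 354) / 354 × 100 = +20.11%.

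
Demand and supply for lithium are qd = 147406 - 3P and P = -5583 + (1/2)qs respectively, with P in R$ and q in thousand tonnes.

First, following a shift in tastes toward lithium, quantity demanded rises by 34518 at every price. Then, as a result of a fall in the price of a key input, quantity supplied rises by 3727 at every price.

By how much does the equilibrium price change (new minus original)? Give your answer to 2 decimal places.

+6158.20

Solve the original market: 147406 - 3P = 2P + 11166, hence P = 27248 and q = 65662.
After the shift, demand is qd = 181924 - 3P and supply is qs = 2P + 14893.
Setting them equal: 181924 - 3P = 2P + 14893 → 167031 = 5P, so P = 33406.2 and q = 81705.4.
ΔP = 33406.2 − 27248 = +6158.20.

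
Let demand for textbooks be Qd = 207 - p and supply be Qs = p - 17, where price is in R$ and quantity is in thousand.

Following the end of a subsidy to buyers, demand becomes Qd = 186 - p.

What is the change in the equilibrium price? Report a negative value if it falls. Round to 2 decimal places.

-10.50

Solve the original market: 207 - p = p - 17, hence p = 112 and Q = 95.
The new curves are Qd = 186 - p (demand) and Qs = p - 17 (supply).
Equate the new curves: 186 - p = p - 17, giving 203 = 2p, p = 101.5, Q = 84.5.
Δp = 101.5 − 112 = -10.50.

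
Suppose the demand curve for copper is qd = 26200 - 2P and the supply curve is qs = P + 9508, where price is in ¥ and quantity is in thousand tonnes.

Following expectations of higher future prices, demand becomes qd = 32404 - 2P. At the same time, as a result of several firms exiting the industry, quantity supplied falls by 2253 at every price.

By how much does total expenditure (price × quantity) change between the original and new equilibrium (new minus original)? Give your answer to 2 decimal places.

Before the shock: 26200 - 2P = P + 9508 ⇒ 16692 = 3P ⇒ P = 5564, q = 15072.
The new curves are qd = 32404 - 2P (demand) and qs = P + 7255 (supply).
New equilibrium: 32404 - 2P = P + 7255 ⇒ 25149 = 3P ⇒ P = 8383, q = 15638.
Expenditure moves from 5564×15072 = 83860608 to 8383×15638 = 131093354; change = +47232746.00.

+47232746.00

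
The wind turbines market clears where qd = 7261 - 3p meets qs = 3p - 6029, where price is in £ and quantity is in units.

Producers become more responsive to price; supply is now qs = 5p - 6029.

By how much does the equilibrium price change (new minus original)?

Original equilibrium: 7261 - 3p = 3p - 6029 gives 13290 = 6p, so p = 2215 and q = 616.
With the change applied: demand qd = 7261 - 3p, supply qs = 5p - 6029.
Setting them equal: 7261 - 3p = 5p - 6029 → 13290 = 8p, so p = 1661.25 and q = 2277.25.
Δp = 1661.25 − 2215 = -553.75.

-553.75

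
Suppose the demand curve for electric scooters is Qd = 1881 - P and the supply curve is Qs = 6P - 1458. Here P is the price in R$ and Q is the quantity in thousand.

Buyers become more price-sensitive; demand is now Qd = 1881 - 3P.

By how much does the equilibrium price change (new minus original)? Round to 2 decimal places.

Initially, 1881 - P = 6P - 1458, so 3339 = 7P and P = 477, Q = 1404.
The new curves are Qd = 1881 - 3P (demand) and Qs = 6P - 1458 (supply).
Equate the new curves: 1881 - 3P = 6P - 1458, giving 3339 = 9P, P = 371, Q = 768.
ΔP = 371 − 477 = -106.00.

-106.00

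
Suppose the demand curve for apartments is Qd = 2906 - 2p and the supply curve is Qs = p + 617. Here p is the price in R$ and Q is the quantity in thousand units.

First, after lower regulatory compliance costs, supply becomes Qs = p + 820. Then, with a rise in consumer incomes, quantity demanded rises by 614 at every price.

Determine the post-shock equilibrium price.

Original equilibrium: 2906 - 2p = p + 617 gives 2289 = 3p, so p = 763 and Q = 1380.
With the change applied: demand Qd = 3520 - 2p, supply Qs = p + 820.
Clearing the new market: 3520 - 2p = p + 820, so p = 900 and Q = 1720.

900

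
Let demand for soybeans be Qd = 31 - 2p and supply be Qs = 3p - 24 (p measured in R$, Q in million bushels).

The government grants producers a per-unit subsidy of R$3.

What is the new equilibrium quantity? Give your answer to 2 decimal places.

Original equilibrium: 31 - 2p = 3p - 24 gives 55 = 5p, so p = 11 and Q = 9.
Since sellers receive the price plus the subsidy, the effective supply curve becomes Qs = 3p - 15.
New equilibrium: 31 - 2p = 3p - 15 ⇒ 46 = 5p ⇒ p = 9.2, Q = 12.6.

12.60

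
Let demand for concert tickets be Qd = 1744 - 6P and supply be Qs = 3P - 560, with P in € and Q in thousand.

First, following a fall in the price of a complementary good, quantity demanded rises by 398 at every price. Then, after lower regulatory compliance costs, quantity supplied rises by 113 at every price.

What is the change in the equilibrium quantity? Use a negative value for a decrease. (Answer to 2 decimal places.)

+208.00

Solve the original market: 1744 - 6P = 3P - 560, hence P = 256 and Q = 208.
With the change applied: demand Qd = 2142 - 6P, supply Qs = 3P - 447.
Equate the new curves: 2142 - 6P = 3P - 447, giving 2589 = 9P, P = 863/3 ≈ 287.6667, Q = 416.
ΔQ = 416 − 208 = +208.00.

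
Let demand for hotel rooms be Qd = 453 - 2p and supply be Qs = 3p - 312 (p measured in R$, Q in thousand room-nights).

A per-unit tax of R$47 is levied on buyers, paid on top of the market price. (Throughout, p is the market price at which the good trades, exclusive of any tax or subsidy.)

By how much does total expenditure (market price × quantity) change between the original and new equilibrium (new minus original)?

Original equilibrium: 453 - 2p = 3p - 312 gives 765 = 5p, so p = 153 and Q = 147.
Since buyers pay the price plus the tax, the effective demand curve becomes Qd = 359 - 2p.
Equate the new curves: 359 - 2p = 3p - 312, giving 671 = 5p, p = 134.2, Q = 90.6.
Expenditure moves from 153×147 = 22491 to 134.2×90.6 = 12158.52; change = -10332.48.

-10332.48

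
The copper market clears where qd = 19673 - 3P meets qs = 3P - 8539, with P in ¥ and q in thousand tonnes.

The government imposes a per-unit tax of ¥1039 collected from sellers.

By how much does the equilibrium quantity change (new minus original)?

Initially, 19673 - 3P = 3P - 8539, so 28212 = 6P and P = 4702, q = 5567.
Since sellers keep the price net of the tax, the effective supply curve becomes qs = 3P - 11656.
Equate the new curves: 19673 - 3P = 3P - 11656, giving 31329 = 6P, P = 5221.5, q = 4008.5.
Δq = 4008.5 − 5567 = -1558.5.

-1558.5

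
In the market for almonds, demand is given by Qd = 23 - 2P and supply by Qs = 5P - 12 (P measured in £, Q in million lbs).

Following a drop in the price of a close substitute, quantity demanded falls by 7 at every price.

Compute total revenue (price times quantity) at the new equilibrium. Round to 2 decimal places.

Initially, 23 - 2P = 5P - 12, so 35 = 7P and P = 5, Q = 13.
The shock moves the curves to Qd = 16 - 2P and Qs = 5P - 12.
New equilibrium: 16 - 2P = 5P - 12 ⇒ 28 = 7P ⇒ P = 4, Q = 8.
New expenditure = 4 × 8 = 32.00.

32.00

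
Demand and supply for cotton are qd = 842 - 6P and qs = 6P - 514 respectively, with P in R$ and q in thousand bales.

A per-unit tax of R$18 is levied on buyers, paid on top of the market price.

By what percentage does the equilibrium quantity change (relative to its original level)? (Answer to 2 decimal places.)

-32.93

Before the shock: 842 - 6P = 6P - 514 ⇒ 1356 = 12P ⇒ P = 113, q = 164.
Since buyers pay the price plus the tax, the effective demand curve becomes qd = 734 - 6P.
Setting them equal: 734 - 6P = 6P - 514 → 1248 = 12P, so P = 104 and q = 110.
%Δq = (110 − 164) / 164 × 100 = -32.93%.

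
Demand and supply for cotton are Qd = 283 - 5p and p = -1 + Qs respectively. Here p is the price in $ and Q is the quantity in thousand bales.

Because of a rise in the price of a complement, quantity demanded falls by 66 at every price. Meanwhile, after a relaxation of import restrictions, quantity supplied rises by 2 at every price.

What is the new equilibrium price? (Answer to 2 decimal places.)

Solve the original market: 283 - 5p = p + 1, hence p = 47 and Q = 48.
The new curves are Qd = 217 - 5p (demand) and Qs = p + 3 (supply).
Setting them equal: 217 - 5p = p + 3 → 214 = 6p, so p = 107/3 ≈ 35.6667 and Q = 116/3 ≈ 38.6667.

35.67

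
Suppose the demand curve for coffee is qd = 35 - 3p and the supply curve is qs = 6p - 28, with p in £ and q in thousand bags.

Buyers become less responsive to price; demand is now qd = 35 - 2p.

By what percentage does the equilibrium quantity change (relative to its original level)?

+37.5

Solve the original market: 35 - 3p = 6p - 28, hence p = 7 and q = 14.
The new curves are qd = 35 - 2p (demand) and qs = 6p - 28 (supply).
Setting them equal: 35 - 2p = 6p - 28 → 63 = 8p, so p = 7.875 and q = 19.25.
%Δq = (19.25 − 14) / 14 × 100 = +37.5%.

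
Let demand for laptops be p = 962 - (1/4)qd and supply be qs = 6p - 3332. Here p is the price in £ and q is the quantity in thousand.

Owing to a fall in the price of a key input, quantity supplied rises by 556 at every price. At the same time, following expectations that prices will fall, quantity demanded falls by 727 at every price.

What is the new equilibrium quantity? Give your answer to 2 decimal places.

762.20

Initially, 3848 - 4p = 6p - 3332, so 7180 = 10p and p = 718, q = 976.
After the shift, demand is qd = 3121 - 4p and supply is qs = 6p - 2776.
New equilibrium: 3121 - 4p = 6p - 2776 ⇒ 5897 = 10p ⇒ p = 589.7, q = 762.2.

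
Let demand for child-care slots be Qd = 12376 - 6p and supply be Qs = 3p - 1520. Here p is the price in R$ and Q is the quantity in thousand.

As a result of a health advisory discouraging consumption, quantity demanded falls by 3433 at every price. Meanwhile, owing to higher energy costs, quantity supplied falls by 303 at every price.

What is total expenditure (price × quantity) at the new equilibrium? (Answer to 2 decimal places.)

2112129.70

Original equilibrium: 12376 - 6p = 3p - 1520 gives 13896 = 9p, so p = 1544 and Q = 3112.
With the change applied: demand Qd = 8943 - 6p, supply Qs = 3p - 1823.
Equate the new curves: 8943 - 6p = 3p - 1823, giving 10766 = 9p, p = 10766/9 ≈ 1196.2222, Q = 5297/3 ≈ 1765.6667.
New expenditure = 1196.2222 × 1765.6667 = 2112129.70.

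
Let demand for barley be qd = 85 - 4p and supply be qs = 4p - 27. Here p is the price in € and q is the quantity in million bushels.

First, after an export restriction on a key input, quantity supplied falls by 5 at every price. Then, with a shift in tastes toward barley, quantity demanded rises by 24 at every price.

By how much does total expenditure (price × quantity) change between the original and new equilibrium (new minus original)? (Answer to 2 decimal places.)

+272.56

Solve the original market: 85 - 4p = 4p - 27, hence p = 14 and q = 29.
The new curves are qd = 109 - 4p (demand) and qs = 4p - 32 (supply).
Setting them equal: 109 - 4p = 4p - 32 → 141 = 8p, so p = 17.625 and q = 38.5.
Expenditure moves from 14×29 = 406 to 17.625×38.5 = 678.5625; change = +272.56.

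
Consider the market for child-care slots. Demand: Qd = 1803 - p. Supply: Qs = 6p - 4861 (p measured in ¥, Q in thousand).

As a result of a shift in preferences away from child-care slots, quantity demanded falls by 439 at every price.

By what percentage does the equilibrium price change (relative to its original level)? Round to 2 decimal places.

-6.59

Initially, 1803 - p = 6p - 4861, so 6664 = 7p and p = 952, Q = 851.
The new curves are Qd = 1364 - p (demand) and Qs = 6p - 4861 (supply).
Setting them equal: 1364 - p = 6p - 4861 → 6225 = 7p, so p = 6225/7 ≈ 889.2857 and Q = 3323/7 ≈ 474.7143.
%Δp = (889.2857 − 952) / 952 × 100 = -6.59%.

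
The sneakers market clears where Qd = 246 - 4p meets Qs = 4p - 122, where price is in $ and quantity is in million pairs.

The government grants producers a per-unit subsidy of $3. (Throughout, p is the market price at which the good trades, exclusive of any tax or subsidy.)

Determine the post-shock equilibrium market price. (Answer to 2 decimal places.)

Solve the original market: 246 - 4p = 4p - 122, hence p = 46 and Q = 62.
Since sellers receive the price plus the subsidy, the effective supply curve becomes Qs = 4p - 110.
New equilibrium: 246 - 4p = 4p - 110 ⇒ 356 = 8p ⇒ p = 44.5, Q = 68.

44.50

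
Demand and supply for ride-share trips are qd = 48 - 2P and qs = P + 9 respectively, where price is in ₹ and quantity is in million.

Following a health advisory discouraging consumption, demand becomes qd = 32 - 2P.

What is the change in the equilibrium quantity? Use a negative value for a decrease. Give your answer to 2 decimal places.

Before the shock: 48 - 2P = P + 9 ⇒ 39 = 3P ⇒ P = 13, q = 22.
After the shift, demand is qd = 32 - 2P and supply is qs = P + 9.
Clearing the new market: 32 - 2P = P + 9, so P = 23/3 ≈ 7.6667 and q = 50/3 ≈ 16.6667.
Δq = 16.6667 − 22 = -5.33.

-5.33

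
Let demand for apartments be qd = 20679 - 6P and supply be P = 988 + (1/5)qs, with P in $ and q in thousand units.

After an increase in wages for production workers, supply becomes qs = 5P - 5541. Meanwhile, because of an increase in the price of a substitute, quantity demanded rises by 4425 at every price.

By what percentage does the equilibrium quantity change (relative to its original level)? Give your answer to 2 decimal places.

+25.11

Initially, 20679 - 6P = 5P - 4940, so 25619 = 11P and P = 2329, q = 6705.
After the shift, demand is qd = 25104 - 6P and supply is qs = 5P - 5541.
Clearing the new market: 25104 - 6P = 5P - 5541, so P = 30645/11 ≈ 2785.9091 and q = 92274/11 ≈ 8388.5455.
%Δq = (8388.5455 − 6705) / 6705 × 100 = +25.11%.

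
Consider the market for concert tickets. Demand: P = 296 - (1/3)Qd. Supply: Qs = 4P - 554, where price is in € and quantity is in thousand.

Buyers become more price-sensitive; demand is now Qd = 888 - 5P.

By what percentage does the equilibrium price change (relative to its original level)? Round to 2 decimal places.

Initially, 888 - 3P = 4P - 554, so 1442 = 7P and P = 206, Q = 270.
After the shift, demand is Qd = 888 - 5P and supply is Qs = 4P - 554.
Clearing the new market: 888 - 5P = 4P - 554, so P = 1442/9 ≈ 160.2222 and Q = 782/9 ≈ 86.8889.
%ΔP = (160.2222 − 206) / 206 × 100 = -22.22%.

-22.22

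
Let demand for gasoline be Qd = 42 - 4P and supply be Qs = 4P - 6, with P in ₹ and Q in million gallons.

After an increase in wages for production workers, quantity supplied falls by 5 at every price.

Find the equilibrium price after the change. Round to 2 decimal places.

6.63

Solve the original market: 42 - 4P = 4P - 6, hence P = 6 and Q = 18.
With the change applied: demand Qd = 42 - 4P, supply Qs = 4P - 11.
Equate the new curves: 42 - 4P = 4P - 11, giving 53 = 8P, P = 6.625, Q = 15.5.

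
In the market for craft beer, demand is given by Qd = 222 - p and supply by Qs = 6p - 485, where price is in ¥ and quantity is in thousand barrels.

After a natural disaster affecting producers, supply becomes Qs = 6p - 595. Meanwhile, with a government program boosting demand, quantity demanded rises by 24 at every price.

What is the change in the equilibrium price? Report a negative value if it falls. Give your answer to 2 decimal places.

+19.14

Solve the original market: 222 - p = 6p - 485, hence p = 101 and Q = 121.
After the shift, demand is Qd = 246 - p and supply is Qs = 6p - 595.
New equilibrium: 246 - p = 6p - 595 ⇒ 841 = 7p ⇒ p = 841/7 ≈ 120.1429, Q = 881/7 ≈ 125.8571.
Δp = 120.1429 − 101 = +19.14.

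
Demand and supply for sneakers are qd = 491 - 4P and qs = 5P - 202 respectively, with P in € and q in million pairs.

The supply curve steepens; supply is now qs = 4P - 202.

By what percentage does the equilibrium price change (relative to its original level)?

Initially, 491 - 4P = 5P - 202, so 693 = 9P and P = 77, q = 183.
The new curves are qd = 491 - 4P (demand) and qs = 4P - 202 (supply).
Equate the new curves: 491 - 4P = 4P - 202, giving 693 = 8P, P = 86.625, q = 144.5.
%ΔP = (86.625 − 77) / 77 × 100 = +12.5%.

+12.5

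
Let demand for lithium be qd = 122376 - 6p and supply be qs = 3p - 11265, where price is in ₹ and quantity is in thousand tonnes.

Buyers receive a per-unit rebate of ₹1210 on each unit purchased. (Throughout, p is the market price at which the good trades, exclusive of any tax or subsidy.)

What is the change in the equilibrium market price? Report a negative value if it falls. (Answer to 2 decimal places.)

+806.67

Before the shock: 122376 - 6p = 3p - 11265 ⇒ 133641 = 9p ⇒ p = 14849, q = 33282.
Since buyers' out-of-pocket price is the market price minus the rebate, the effective demand curve becomes qd = 129636 - 6p.
Setting them equal: 129636 - 6p = 3p - 11265 → 140901 = 9p, so p = 46967/3 ≈ 15655.6667 and q = 35702.
Δp = 15655.6667 − 14849 = +806.67.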